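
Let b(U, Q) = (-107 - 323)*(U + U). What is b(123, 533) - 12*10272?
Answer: -229044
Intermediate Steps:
b(U, Q) = -860*U
b(123, 533) - 12*10272 = -860*123 - 12*10272 = -105780 - 1*123264 = -105780 - 123264 = -229044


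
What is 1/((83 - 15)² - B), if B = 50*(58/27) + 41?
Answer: 27/120841 ≈ 0.00022343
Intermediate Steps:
B = 4007/27 (B = 50*(58*(1/27)) + 41 = 50*(58/27) + 41 = 2900/27 + 41 = 4007/27 ≈ 148.41)
1/((83 - 15)² - B) = 1/((83 - 15)² - 1*4007/27) = 1/(68² - 4007/27) = 1/(4624 - 4007/27) = 1/(120841/27) = 27/120841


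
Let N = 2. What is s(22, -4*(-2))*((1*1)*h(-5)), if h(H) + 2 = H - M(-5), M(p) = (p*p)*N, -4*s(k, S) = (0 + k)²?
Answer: 6897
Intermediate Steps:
s(k, S) = -k²/4 (s(k, S) = -(0 + k)²/4 = -k²/4)
M(p) = 2*p² (M(p) = (p*p)*2 = p²*2 = 2*p²)
h(H) = -52 + H (h(H) = -2 + (H - 2*(-5)²) = -2 + (H - 2*25) = -2 + (H - 1*50) = -2 + (H - 50) = -2 + (-50 + H) = -52 + H)
s(22, -4*(-2))*((1*1)*h(-5)) = (-¼*22²)*((1*1)*(-52 - 5)) = (-¼*484)*(1*(-57)) = -121*(-57) = 6897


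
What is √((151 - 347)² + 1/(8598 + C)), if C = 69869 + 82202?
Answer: √991690890944045/160669 ≈ 196.00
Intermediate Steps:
C = 152071
√((151 - 347)² + 1/(8598 + C)) = √((151 - 347)² + 1/(8598 + 152071)) = √((-196)² + 1/160669) = √(38416 + 1/160669) = √(6172260305/160669) = √991690890944045/160669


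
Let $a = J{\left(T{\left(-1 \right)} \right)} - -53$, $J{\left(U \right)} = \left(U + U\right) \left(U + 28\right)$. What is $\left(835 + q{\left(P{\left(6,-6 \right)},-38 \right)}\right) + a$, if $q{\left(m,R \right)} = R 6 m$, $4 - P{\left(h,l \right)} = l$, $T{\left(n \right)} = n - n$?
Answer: $-1392$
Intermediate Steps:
$T{\left(n \right)} = 0$
$P{\left(h,l \right)} = 4 - l$
$q{\left(m,R \right)} = 6 R m$
$J{\left(U \right)} = 2 U \left(28 + U\right)$
$a = 53$ ($a = 2 \cdot 0 \left(28 + 0\right) - -53 = 2 \cdot 0 \cdot 28 + 53 = 0 + 53 = 53$)
$\left(835 + q{\left(P{\left(6,-6 \right)},-38 \right)}\right) + a = \left(835 + 6 \left(-38\right) \left(4 - -6\right)\right) + 53 = \left(835 + 6 \left(-38\right) \left(4 + 6\right)\right) + 53 = \left(835 + 6 \left(-38\right) 10\right) + 53 = \left(835 - 2280\right) + 53 = -1445 + 53 = -1392$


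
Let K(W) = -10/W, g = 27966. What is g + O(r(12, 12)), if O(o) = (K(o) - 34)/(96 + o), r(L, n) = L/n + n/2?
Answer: 20163238/721 ≈ 27966.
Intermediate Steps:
r(L, n) = n/2 + L/n (r(L, n) = L/n + n*(½) = L/n + n/2 = n/2 + L/n)
O(o) = (-34 - 10/o)/(96 + o) (O(o) = (-10/o - 34)/(96 + o) = (-34 - 10/o)/(96 + o))
g + O(r(12, 12)) = 27966 + 2*(-5 - 17*((½)*12 + 12/12))/(((½)*12 + 12/12)*(96 + ((½)*12 + 12/12))) = 27966 + 2*(-5 - 17*(6 + 12*(1/12)))/((6 + 12*(1/12))*(96 + (6 + 12*(1/12)))) = 27966 + 2*(-5 - 17*(6 + 1))/((6 + 1)*(96 + (6 + 1))) = 27966 + 2*(-5 - 17*7)/(7*(96 + 7)) = 27966 + 2*(⅐)*(-5 - 119)/103 = 27966 + 2*(⅐)*(1/103)*(-124) = 27966 - 248/721 = 20163238/721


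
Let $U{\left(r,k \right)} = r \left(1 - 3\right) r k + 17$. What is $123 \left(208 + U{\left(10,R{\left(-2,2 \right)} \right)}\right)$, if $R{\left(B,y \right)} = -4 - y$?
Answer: $175275$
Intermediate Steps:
$U{\left(r,k \right)} = 17 - 2 k r^{2}$ ($U{\left(r,k \right)} = r \left(-2\right) r k + 17 = - 2 r r k + 17 = - 2 r^{2} k + 17 = - 2 k r^{2} + 17 = 17 - 2 k r^{2}$)
$123 \left(208 + U{\left(10,R{\left(-2,2 \right)} \right)}\right) = 123 \left(208 - \left(-17 + 2 \left(-4 - 2\right) 10^{2}\right)\right) = 123 \left(208 - \left(-17 + 2 \left(-4 - 2\right) 100\right)\right) = 123 \left(208 - \left(-17 - 1200\right)\right) = 123 \left(208 + \left(17 + 1200\right)\right) = 123 \left(208 + 1217\right) = 123 \cdot 1425 = 175275$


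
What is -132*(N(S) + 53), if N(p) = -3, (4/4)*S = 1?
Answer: -6600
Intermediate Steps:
S = 1
-132*(N(S) + 53) = -132*(-3 + 53) = -132*50 = -6600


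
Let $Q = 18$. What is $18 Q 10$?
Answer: $3240$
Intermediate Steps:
$18 Q 10 = 18 \cdot 18 \cdot 10 = 324 \cdot 10 = 3240$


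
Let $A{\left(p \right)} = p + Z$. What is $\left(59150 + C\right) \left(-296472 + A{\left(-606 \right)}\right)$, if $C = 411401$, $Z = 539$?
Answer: $-139536722989$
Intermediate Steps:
$A{\left(p \right)} = 539 + p$ ($A{\left(p \right)} = p + 539 = 539 + p$)
$\left(59150 + C\right) \left(-296472 + A{\left(-606 \right)}\right) = \left(59150 + 411401\right) \left(-296472 + \left(539 - 606\right)\right) = 470551 \left(-296472 - 67\right) = 470551 \left(-296539\right) = -139536722989$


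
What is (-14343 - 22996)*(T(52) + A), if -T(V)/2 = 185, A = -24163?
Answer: 916037687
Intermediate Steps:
T(V) = -370 (T(V) = -2*185 = -370)
(-14343 - 22996)*(T(52) + A) = (-14343 - 22996)*(-370 - 24163) = -37339*(-24533) = 916037687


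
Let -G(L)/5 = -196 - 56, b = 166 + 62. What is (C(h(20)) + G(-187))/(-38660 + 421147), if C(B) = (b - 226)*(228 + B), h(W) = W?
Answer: 1756/382487 ≈ 0.0045910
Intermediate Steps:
b = 228
G(L) = 1260 (G(L) = -5*(-196 - 56) = -5*(-252) = 1260)
C(B) = 456 + 2*B (C(B) = (228 - 226)*(228 + B) = 2*(228 + B) = 456 + 2*B)
(C(h(20)) + G(-187))/(-38660 + 421147) = ((456 + 2*20) + 1260)/(-38660 + 421147) = ((456 + 40) + 1260)/382487 = (496 + 1260)*(1/382487) = 1756*(1/382487) = 1756/382487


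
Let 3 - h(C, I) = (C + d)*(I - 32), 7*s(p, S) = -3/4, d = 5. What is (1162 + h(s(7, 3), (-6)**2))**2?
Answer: 64288324/49 ≈ 1.3120e+6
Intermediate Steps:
s(p, S) = -3/28 (s(p, S) = (-3/4)/7 = (-3*1/4)/7 = (1/7)*(-3/4) = -3/28)
h(C, I) = 3 - (-32 + I)*(5 + C) (h(C, I) = 3 - (C + 5)*(I - 32) = 3 - (5 + C)*(-32 + I) = 3 - (-32 + I)*(5 + C))
(1162 + h(s(7, 3), (-6)**2))**2 = (1162 + (163 - 5*(-6)**2 + 32*(-3/28) - 1*(-3/28)*(-6)**2))**2 = (1162 + (163 - 5*36 - 24/7 - 1*(-3/28)*36))**2 = (1162 + (163 - 180 - 24/7 + 27/7))**2 = (1162 - 116/7)**2 = (8018/7)**2 = 64288324/49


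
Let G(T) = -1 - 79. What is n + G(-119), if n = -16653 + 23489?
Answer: 6756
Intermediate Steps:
n = 6836
G(T) = -80
n + G(-119) = 6836 - 80 = 6756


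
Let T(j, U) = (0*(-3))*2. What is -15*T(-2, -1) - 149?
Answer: -149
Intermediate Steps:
T(j, U) = 0 (T(j, U) = 0*2 = 0)
-15*T(-2, -1) - 149 = -15*0 - 149 = 0 - 149 = -149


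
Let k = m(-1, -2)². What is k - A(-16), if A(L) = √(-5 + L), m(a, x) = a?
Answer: 1 - I*√21 ≈ 1.0 - 4.5826*I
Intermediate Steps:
k = 1 (k = (-1)² = 1)
k - A(-16) = 1 - √(-5 - 16) = 1 - √(-21) = 1 - I*√21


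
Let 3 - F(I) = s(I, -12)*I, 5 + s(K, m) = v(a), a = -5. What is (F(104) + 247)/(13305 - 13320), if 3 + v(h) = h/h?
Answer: -326/5 ≈ -65.200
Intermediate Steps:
v(h) = -2 (v(h) = -3 + h/h = -3 + 1 = -2)
s(K, m) = -7 (s(K, m) = -5 - 2 = -7)
F(I) = 3 + 7*I (F(I) = 3 - (-7)*I = 3 + 7*I)
(F(104) + 247)/(13305 - 13320) = ((3 + 7*104) + 247)/(13305 - 13320) = ((3 + 728) + 247)/(-15) = (731 + 247)*(-1/15) = 978*(-1/15) = -326/5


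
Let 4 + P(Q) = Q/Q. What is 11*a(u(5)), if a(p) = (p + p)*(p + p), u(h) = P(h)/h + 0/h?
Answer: 396/25 ≈ 15.840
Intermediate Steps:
P(Q) = -3 (P(Q) = -4 + Q/Q = -4 + 1 = -3)
u(h) = -3/h (u(h) = -3/h + 0/h = -3/h + 0 = -3/h)
a(p) = 4*p**2 (a(p) = (2*p)*(2*p) = 4*p**2)
11*a(u(5)) = 11*(4*(-3/5)**2) = 11*(4*(9/25)) = 11*(36/25) = 396/25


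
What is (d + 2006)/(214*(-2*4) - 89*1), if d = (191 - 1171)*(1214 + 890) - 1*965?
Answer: 2060879/1801 ≈ 1144.3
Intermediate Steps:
d = -2062885 (d = -980*2104 - 965 = -2061920 - 965 = -2062885)
(d + 2006)/(214*(-2*4) - 89*1) = (-2062885 + 2006)/(214*(-2*4) - 89*1) = -2060879/(214*(-8) - 89) = -2060879/(-1712 - 89) = -2060879/(-1801) = -2060879*(-1/1801) = 2060879/1801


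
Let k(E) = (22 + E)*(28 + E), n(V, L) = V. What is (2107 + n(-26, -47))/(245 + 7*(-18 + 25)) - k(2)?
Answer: -209599/294 ≈ -712.92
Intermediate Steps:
(2107 + n(-26, -47))/(245 + 7*(-18 + 25)) - k(2) = (2107 - 26)/(245 + 7*(-18 + 25)) - (616 + 2² + 50*2) = 2081/(245 + 7*7) - (616 + 4 + 100) = 2081/(245 + 49) - 1*720 = 2081/294 - 720 = -209599/294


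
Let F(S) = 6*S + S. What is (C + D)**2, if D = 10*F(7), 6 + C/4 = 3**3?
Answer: 329476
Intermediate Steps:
C = 84 (C = -24 + 4*3**3 = -24 + 4*27 = -24 + 108 = 84)
F(S) = 7*S
D = 490 (D = 10*(7*7) = 10*49 = 490)
(C + D)**2 = (84 + 490)**2 = 574**2 = 329476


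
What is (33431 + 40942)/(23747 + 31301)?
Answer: 74373/55048 ≈ 1.3511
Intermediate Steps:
(33431 + 40942)/(23747 + 31301) = 74373/55048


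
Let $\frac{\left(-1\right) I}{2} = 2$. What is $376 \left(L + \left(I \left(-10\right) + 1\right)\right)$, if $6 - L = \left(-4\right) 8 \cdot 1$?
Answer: $29704$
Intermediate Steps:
$I = -4$ ($I = \left(-2\right) 2 = -4$)
$L = 38$ ($L = 6 - \left(-4\right) 8 \cdot 1 = 6 - \left(-32\right) 1 = 6 - -32 = 6 + 32 = 38$)
$376 \left(L + \left(I \left(-10\right) + 1\right)\right) = 376 \left(38 + \left(\left(-4\right) \left(-10\right) + 1\right)\right) = 376 \left(38 + \left(40 + 1\right)\right) = 376 \left(38 + 41\right) = 376 \cdot 79 = 29704$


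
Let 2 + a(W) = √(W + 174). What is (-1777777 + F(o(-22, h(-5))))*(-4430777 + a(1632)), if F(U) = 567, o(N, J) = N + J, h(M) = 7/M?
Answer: 7874424746590 - 1777210*√1806 ≈ 7.8744e+12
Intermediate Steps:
o(N, J) = J + N
a(W) = -2 + √(174 + W) (a(W) = -2 + √(W + 174) = -2 + √(174 + W))
(-1777777 + F(o(-22, h(-5))))*(-4430777 + a(1632)) = (-1777777 + 567)*(-4430777 + (-2 + √(174 + 1632))) = -1777210*(-4430777 + (-2 + √1806)) = -1777210*(-4430779 + √1806) = 7874424746590 - 1777210*√1806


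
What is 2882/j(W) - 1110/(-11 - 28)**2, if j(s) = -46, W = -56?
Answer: -739097/11661 ≈ -63.382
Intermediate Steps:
2882/j(W) - 1110/(-11 - 28)**2 = 2882/(-46) - 1110/(-11 - 28)**2 = 2882*(-1/46) - 1110/((-39)**2) = -1441/23 - 1110/1521 = -1441/23 - 1110*1/1521 = -1441/23 - 370/507 = -739097/11661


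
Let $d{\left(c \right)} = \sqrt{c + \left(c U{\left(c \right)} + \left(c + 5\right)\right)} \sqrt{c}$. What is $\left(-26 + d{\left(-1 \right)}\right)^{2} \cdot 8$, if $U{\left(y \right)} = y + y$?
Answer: $5368 - 416 i \sqrt{5} \approx 5368.0 - 930.2 i$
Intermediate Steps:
$U{\left(y \right)} = 2 y$
$d{\left(c \right)} = \sqrt{c} \sqrt{5 + 2 c + 2 c^{2}}$ ($d{\left(c \right)} = \sqrt{c + \left(c 2 c + \left(c + 5\right)\right)} \sqrt{c} = \sqrt{c + \left(2 c^{2} + \left(5 + c\right)\right)} \sqrt{c} = \sqrt{c + \left(5 + c + 2 c^{2}\right)} \sqrt{c} = \sqrt{5 + 2 c + 2 c^{2}} \sqrt{c} = \sqrt{c} \sqrt{5 + 2 c + 2 c^{2}}$)
$\left(-26 + d{\left(-1 \right)}\right)^{2} \cdot 8 = \left(-26 + \sqrt{-1} \sqrt{5 + 2 \left(-1\right) + 2 \left(-1\right)^{2}}\right)^{2} \cdot 8 = \left(-26 + i \sqrt{5 - 2 + 2 \cdot 1}\right)^{2} \cdot 8 = \left(-26 + i \sqrt{5 - 2 + 2}\right)^{2} \cdot 8 = \left(-26 + i \sqrt{5}\right)^{2} \cdot 8 = 8 \left(-26 + i \sqrt{5}\right)^{2}$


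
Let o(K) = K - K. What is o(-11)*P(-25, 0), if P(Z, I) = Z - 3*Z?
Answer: 0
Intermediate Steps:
P(Z, I) = -2*Z
o(K) = 0
o(-11)*P(-25, 0) = 0*(-2*(-25)) = 0*50 = 0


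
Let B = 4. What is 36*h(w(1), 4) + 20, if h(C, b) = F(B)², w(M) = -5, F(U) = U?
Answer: 596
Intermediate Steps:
h(C, b) = 16 (h(C, b) = 4² = 16)
36*h(w(1), 4) + 20 = 36*16 + 20 = 576 + 20 = 596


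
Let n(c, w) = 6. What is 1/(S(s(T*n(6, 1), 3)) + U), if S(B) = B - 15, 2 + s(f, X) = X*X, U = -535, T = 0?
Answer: -1/543 ≈ -0.0018416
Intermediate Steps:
s(f, X) = -2 + X² (s(f, X) = -2 + X*X = -2 + X²)
S(B) = -15 + B
1/(S(s(T*n(6, 1), 3)) + U) = 1/((-15 + (-2 + 3²)) - 535) = 1/((-15 + (-2 + 9)) - 535) = 1/((-15 + 7) - 535) = 1/(-8 - 535) = 1/(-543) = -1/543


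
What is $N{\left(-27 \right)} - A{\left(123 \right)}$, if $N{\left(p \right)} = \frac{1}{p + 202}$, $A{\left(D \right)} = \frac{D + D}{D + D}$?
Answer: $- \frac{174}{175} \approx -0.99429$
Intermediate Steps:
$A{\left(D \right)} = 1$ ($A{\left(D \right)} = \frac{2 D}{2 D} = 2 D \frac{1}{2 D} = 1$)
$N{\left(p \right)} = \frac{1}{202 + p}$
$N{\left(-27 \right)} - A{\left(123 \right)} = \frac{1}{202 - 27} - 1 = \frac{1}{175} - 1 = - \frac{174}{175}$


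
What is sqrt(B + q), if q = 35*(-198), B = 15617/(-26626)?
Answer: I*sqrt(4913396878922)/26626 ≈ 83.25*I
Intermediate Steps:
B = -15617/26626 (B = 15617*(-1/26626) = -15617/26626 ≈ -0.58653)
q = -6930
sqrt(B + q) = sqrt(-15617/26626 - 6930) = sqrt(-184533797/26626) = I*sqrt(4913396878922)/26626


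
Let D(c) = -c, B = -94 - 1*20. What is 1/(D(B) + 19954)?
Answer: 1/20068 ≈ 4.9831e-5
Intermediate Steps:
B = -114 (B = -94 - 20 = -114)
1/(D(B) + 19954) = 1/(-1*(-114) + 19954) = 1/(114 + 19954) = 1/20068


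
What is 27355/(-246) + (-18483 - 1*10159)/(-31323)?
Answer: -94421637/856162 ≈ -110.28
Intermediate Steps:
27355/(-246) + (-18483 - 1*10159)/(-31323) = 27355*(-1/246) + (-18483 - 10159)*(-1/31323) = -27355/246 - 28642*(-1/31323) = -27355/246 + 28642/31323 = -94421637/856162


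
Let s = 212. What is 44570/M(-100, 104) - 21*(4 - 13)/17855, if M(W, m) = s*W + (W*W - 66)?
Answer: -396834038/100577215 ≈ -3.9456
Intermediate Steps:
M(W, m) = -66 + W**2 + 212*W (M(W, m) = 212*W + (W*W - 66) = 212*W + (W**2 - 66) = 212*W + (-66 + W**2) = -66 + W**2 + 212*W)
44570/M(-100, 104) - 21*(4 - 13)/17855 = 44570/(-66 + (-100)**2 + 212*(-100)) - 21*(4 - 13)/17855 = 44570/(-66 + 10000 - 21200) - 21*(-9)*(1/17855) = 44570/(-11266) + 189*(1/17855) = 44570*(-1/11266) + 189/17855 = -22285/5633 + 189/17855 = -396834038/100577215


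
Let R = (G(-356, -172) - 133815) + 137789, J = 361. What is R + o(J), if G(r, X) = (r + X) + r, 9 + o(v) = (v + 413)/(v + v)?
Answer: 1112628/361 ≈ 3082.1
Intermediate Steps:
o(v) = -9 + (413 + v)/(2*v) (o(v) = -9 + (v + 413)/(v + v) = -9 + (413 + v)/((2*v)) = -9 + (413 + v)*(1/(2*v)) = -9 + (413 + v)/(2*v))
G(r, X) = X + 2*r (G(r, X) = (X + r) + r = X + 2*r)
R = 3090 (R = ((-172 + 2*(-356)) - 133815) + 137789 = ((-172 - 712) - 133815) + 137789 = (-884 - 133815) + 137789 = -134699 + 137789 = 3090)
R + o(J) = 3090 + (½)*(413 - 17*361)/361 = 3090 + (½)*(1/361)*(413 - 6137) = 3090 + (½)*(1/361)*(-5724) = 3090 - 2862/361 = 1112628/361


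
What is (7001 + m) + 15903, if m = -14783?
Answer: 8121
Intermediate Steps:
(7001 + m) + 15903 = (7001 - 14783) + 15903 = -7782 + 15903 = 8121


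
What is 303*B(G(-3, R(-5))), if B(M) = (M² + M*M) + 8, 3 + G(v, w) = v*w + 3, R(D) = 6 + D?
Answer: 7878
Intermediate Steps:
G(v, w) = v*w (G(v, w) = -3 + (v*w + 3) = -3 + (3 + v*w) = v*w)
B(M) = 8 + 2*M² (B(M) = (M² + M²) + 8 = 2*M² + 8 = 8 + 2*M²)
303*B(G(-3, R(-5))) = 303*(8 + 2*(-3*(6 - 5))²) = 303*(8 + 2*(-3*1)²) = 303*(8 + 2*(-3)²) = 303*(8 + 2*9) = 303*(8 + 18) = 303*26 = 7878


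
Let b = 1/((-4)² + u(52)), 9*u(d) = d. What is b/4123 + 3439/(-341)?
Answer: -2891863/286748 ≈ -10.085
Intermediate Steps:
u(d) = d/9
b = 9/196 (b = 1/((-4)² + (⅑)*52) = 1/(16 + 52/9) = 1/(196/9) = 9/196 ≈ 0.045918)
b/4123 + 3439/(-341) = (9/196)/4123 + 3439/(-341) = (9/196)*(1/4123) + 3439*(-1/341) = 9/808108 - 3439/341 = -2891863/286748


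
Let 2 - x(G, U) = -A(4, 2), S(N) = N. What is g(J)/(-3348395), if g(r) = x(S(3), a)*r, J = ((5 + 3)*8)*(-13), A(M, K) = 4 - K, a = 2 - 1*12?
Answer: 3328/3348395 ≈ 0.00099391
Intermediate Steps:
a = -10 (a = 2 - 12 = -10)
x(G, U) = 4 (x(G, U) = 2 - (-1)*(4 - 1*2) = 2 - (-1)*(4 - 2) = 2 - (-1)*2 = 2 - 1*(-2) = 2 + 2 = 4)
J = -832 (J = (8*8)*(-13) = 64*(-13) = -832)
g(r) = 4*r
g(J)/(-3348395) = (4*(-832))/(-3348395) = -3328*(-1/3348395) = 3328/3348395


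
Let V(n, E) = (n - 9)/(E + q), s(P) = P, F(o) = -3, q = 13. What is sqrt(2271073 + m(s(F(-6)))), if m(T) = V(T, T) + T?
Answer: 4*sqrt(3548545)/5 ≈ 1507.0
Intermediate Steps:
V(n, E) = (-9 + n)/(13 + E) (V(n, E) = (n - 9)/(E + 13) = (-9 + n)/(13 + E))
m(T) = T + (-9 + T)/(13 + T) (m(T) = (-9 + T)/(13 + T) + T = T + (-9 + T)/(13 + T))
sqrt(2271073 + m(s(F(-6)))) = sqrt(2271073 + (-9 - 3 - 3*(13 - 3))/(13 - 3)) = sqrt(2271073 + (-9 - 3 - 3*10)/10) = sqrt(2271073 + (-9 - 3 - 30)/10) = sqrt(2271073 + (1/10)*(-42)) = sqrt(2271073 - 21/5) = sqrt(11355344/5) = 4*sqrt(3548545)/5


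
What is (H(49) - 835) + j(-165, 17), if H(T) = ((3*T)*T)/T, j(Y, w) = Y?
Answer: -853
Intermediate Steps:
H(T) = 3*T (H(T) = (3*T²)/T = 3*T)
(H(49) - 835) + j(-165, 17) = (3*49 - 835) - 165 = (147 - 835) - 165 = -688 - 165 = -853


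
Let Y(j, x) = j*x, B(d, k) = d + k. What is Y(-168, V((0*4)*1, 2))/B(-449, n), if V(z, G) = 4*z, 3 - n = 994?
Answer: 0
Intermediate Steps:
n = -991 (n = 3 - 1*994 = 3 - 994 = -991)
Y(-168, V((0*4)*1, 2))/B(-449, n) = (-672*(0*4)*1)/(-449 - 991) = -672*0*1/(-1440) = -672*0*(-1/1440) = -168*0*(-1/1440) = 0*(-1/1440) = 0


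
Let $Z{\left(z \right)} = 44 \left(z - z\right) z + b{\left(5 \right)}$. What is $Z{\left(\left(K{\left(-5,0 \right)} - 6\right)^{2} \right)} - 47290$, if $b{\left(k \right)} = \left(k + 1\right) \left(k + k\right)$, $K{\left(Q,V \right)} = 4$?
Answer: $-47230$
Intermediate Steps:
$b{\left(k \right)} = 2 k \left(1 + k\right)$ ($b{\left(k \right)} = \left(1 + k\right) 2 k = 2 k \left(1 + k\right)$)
$Z{\left(z \right)} = 60$ ($Z{\left(z \right)} = 44 \left(z - z\right) z + 2 \cdot 5 \left(1 + 5\right) = 44 \cdot 0 z + 2 \cdot 5 \cdot 6 = 0 z + 60 = 0 + 60 = 60$)
$Z{\left(\left(K{\left(-5,0 \right)} - 6\right)^{2} \right)} - 47290 = 60 - 47290 = -47230$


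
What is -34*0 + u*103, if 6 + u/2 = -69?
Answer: -15450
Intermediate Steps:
u = -150 (u = -12 + 2*(-69) = -12 - 138 = -150)
-34*0 + u*103 = -34*0 - 150*103 = 0 - 15450 = -15450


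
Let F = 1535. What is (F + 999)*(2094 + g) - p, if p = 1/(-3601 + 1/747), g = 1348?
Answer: 23461784331235/2689946 ≈ 8.7220e+6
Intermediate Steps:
p = -747/2689946 (p = 1/(-3601 + 1/747) = 1/(-2689946/747) = -747/2689946 ≈ -0.00027770)
(F + 999)*(2094 + g) - p = (1535 + 999)*(2094 + 1348) - 1*(-747/2689946) = 2534*3442 + 747/2689946 = 8722028 + 747/2689946 = 23461784331235/2689946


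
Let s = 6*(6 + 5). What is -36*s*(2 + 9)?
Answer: -26136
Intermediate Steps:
s = 66 (s = 6*11 = 66)
-36*s*(2 + 9) = -2376*(2 + 9) = -2376*11 = -36*726 = -26136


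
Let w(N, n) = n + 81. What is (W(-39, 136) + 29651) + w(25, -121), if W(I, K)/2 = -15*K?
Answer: 25531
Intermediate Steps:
W(I, K) = -30*K (W(I, K) = 2*(-15*K) = -30*K)
w(N, n) = 81 + n
(W(-39, 136) + 29651) + w(25, -121) = (-30*136 + 29651) + (81 - 121) = (-4080 + 29651) - 40 = 25571 - 40 = 25531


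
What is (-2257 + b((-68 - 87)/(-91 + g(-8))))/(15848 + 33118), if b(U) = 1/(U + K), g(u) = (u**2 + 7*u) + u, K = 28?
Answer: -3050290/66177549 ≈ -0.046093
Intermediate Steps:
g(u) = u**2 + 8*u
b(U) = 1/(28 + U) (b(U) = 1/(U + 28) = 1/(28 + U))
(-2257 + b((-68 - 87)/(-91 + g(-8))))/(15848 + 33118) = (-2257 + 1/(28 + (-68 - 87)/(-91 - 8*(8 - 8))))/(15848 + 33118) = (-2257 + 1/(28 - 155/(-91 - 8*0)))/48966 = (-2257 + 1/(28 - 155/(-91 + 0)))*(1/48966) = (-2257 + 1/(28 - 155/(-91)))*(1/48966) = (-2257 + 1/(28 - 155*(-1/91)))*(1/48966) = (-2257 + 1/(28 + 155/91))*(1/48966) = (-2257 + 1/(2703/91))*(1/48966) = (-2257 + 91/2703)*(1/48966) = -6100580/2703*1/48966 = -3050290/66177549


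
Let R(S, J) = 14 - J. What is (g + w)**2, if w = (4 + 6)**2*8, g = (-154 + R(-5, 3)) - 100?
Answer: 310249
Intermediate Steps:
g = -243 (g = (-154 + (14 - 1*3)) - 100 = (-154 + (14 - 3)) - 100 = (-154 + 11) - 100 = -143 - 100 = -243)
w = 800 (w = 10**2*8 = 100*8 = 800)
(g + w)**2 = (-243 + 800)**2 = 557**2 = 310249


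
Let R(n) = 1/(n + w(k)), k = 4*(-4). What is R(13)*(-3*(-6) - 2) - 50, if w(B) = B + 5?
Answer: -42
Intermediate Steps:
k = -16
w(B) = 5 + B
R(n) = 1/(-11 + n) (R(n) = 1/(n + (5 - 16)) = 1/(n - 11) = 1/(-11 + n))
R(13)*(-3*(-6) - 2) - 50 = (-3*(-6) - 2)/(-11 + 13) - 50 = (18 - 2)/2 - 50 = (½)*16 - 50 = 8 - 50 = -42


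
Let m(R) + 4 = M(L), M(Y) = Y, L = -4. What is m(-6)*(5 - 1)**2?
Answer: -128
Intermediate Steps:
m(R) = -8 (m(R) = -4 - 4 = -8)
m(-6)*(5 - 1)**2 = -8*(5 - 1)**2 = -8*4**2 = -8*16 = -128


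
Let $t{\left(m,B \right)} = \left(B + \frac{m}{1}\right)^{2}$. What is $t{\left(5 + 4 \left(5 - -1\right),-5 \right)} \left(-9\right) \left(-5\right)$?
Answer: $25920$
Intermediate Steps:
$t{\left(m,B \right)} = \left(B + m\right)^{2}$ ($t{\left(m,B \right)} = \left(B + m 1\right)^{2} = \left(B + m\right)^{2}$)
$t{\left(5 + 4 \left(5 - -1\right),-5 \right)} \left(-9\right) \left(-5\right) = \left(-5 + \left(5 + 4 \left(5 - -1\right)\right)\right)^{2} \left(-9\right) \left(-5\right) = \left(-5 + \left(5 + 4 \left(5 + 1\right)\right)\right)^{2} \left(-9\right) \left(-5\right) = \left(-5 + \left(5 + 4 \cdot 6\right)\right)^{2} \left(-9\right) \left(-5\right) = \left(-5 + \left(5 + 24\right)\right)^{2} \left(-9\right) \left(-5\right) = \left(-5 + 29\right)^{2} \left(-9\right) \left(-5\right) = 24^{2} \left(-9\right) \left(-5\right) = 576 \left(-9\right) \left(-5\right) = \left(-5184\right) \left(-5\right) = 25920$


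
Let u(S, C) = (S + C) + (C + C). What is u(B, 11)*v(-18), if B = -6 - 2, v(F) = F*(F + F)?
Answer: 16200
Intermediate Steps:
v(F) = 2*F² (v(F) = F*(2*F) = 2*F²)
B = -8
u(S, C) = S + 3*C (u(S, C) = (C + S) + 2*C = S + 3*C)
u(B, 11)*v(-18) = (-8 + 3*11)*(2*(-18)²) = (-8 + 33)*(2*324) = 25*648 = 16200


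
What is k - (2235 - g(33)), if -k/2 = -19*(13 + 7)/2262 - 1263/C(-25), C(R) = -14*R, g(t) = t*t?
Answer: -225327097/197925 ≈ -1138.4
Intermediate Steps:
g(t) = t²
k = 1494953/197925 (k = -2*(-19*(13 + 7)/2262 - 1263/((-14*(-25)))) = -2*(-19*20*(1/2262) - 1263/350) = -2*(-380*1/2262 - 1263*1/350) = -2*(-190/1131 - 1263/350) = -2*(-1494953/395850) = 1494953/197925 ≈ 7.5531)
k - (2235 - g(33)) = 1494953/197925 - (2235 - 1*33²) = 1494953/197925 - (2235 - 1*1089) = 1494953/197925 - (2235 - 1089) = 1494953/197925 - 1*1146 = 1494953/197925 - 1146 = -225327097/197925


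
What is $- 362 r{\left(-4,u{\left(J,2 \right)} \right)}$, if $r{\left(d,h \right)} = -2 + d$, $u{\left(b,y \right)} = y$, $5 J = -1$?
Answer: $2172$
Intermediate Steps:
$J = - \frac{1}{5}$ ($J = \frac{1}{5} \left(-1\right) = - \frac{1}{5} \approx -0.2$)
$- 362 r{\left(-4,u{\left(J,2 \right)} \right)} = - 362 \left(-2 - 4\right) = \left(-362\right) \left(-6\right) = 2172$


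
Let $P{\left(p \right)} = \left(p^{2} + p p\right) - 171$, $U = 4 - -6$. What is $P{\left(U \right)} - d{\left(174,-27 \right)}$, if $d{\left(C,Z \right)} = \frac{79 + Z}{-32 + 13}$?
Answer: $\frac{603}{19} \approx 31.737$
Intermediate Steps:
$d{\left(C,Z \right)} = - \frac{79}{19} - \frac{Z}{19}$ ($d{\left(C,Z \right)} = \frac{79 + Z}{-19} = \left(79 + Z\right) \left(- \frac{1}{19}\right) = - \frac{79}{19} - \frac{Z}{19}$)
$U = 10$ ($U = 4 + 6 = 10$)
$P{\left(p \right)} = -171 + 2 p^{2}$ ($P{\left(p \right)} = \left(p^{2} + p^{2}\right) - 171 = 2 p^{2} - 171 = -171 + 2 p^{2}$)
$P{\left(U \right)} - d{\left(174,-27 \right)} = \left(-171 + 2 \cdot 10^{2}\right) - \left(- \frac{79}{19} - - \frac{27}{19}\right) = \left(-171 + 2 \cdot 100\right) - \left(- \frac{79}{19} + \frac{27}{19}\right) = \left(-171 + 200\right) - - \frac{52}{19} = 29 + \frac{52}{19} = \frac{603}{19}$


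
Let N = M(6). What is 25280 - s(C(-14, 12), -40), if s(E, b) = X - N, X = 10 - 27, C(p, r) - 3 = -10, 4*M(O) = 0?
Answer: 25297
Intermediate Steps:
M(O) = 0 (M(O) = (1/4)*0 = 0)
C(p, r) = -7 (C(p, r) = 3 - 10 = -7)
X = -17
N = 0
s(E, b) = -17 (s(E, b) = -17 - 1*0 = -17 + 0 = -17)
25280 - s(C(-14, 12), -40) = 25280 - 1*(-17) = 25280 + 17 = 25297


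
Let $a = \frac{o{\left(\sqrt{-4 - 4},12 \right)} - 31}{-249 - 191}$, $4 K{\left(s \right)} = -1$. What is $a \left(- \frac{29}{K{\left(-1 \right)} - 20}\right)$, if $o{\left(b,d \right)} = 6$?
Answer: $\frac{145}{1782} \approx 0.081369$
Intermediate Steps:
$K{\left(s \right)} = - \frac{1}{4}$ ($K{\left(s \right)} = \frac{1}{4} \left(-1\right) = - \frac{1}{4}$)
$a = \frac{5}{88}$ ($a = \frac{6 - 31}{-249 - 191} = - \frac{25}{-440} = \left(-25\right) \left(- \frac{1}{440}\right) = \frac{5}{88} \approx 0.056818$)
$a \left(- \frac{29}{K{\left(-1 \right)} - 20}\right) = \frac{5 \left(- \frac{29}{- \frac{1}{4} - 20}\right)}{88} = \frac{5 \left(- \frac{29}{- \frac{81}{4}}\right)}{88} = \frac{5 \left(\left(-29\right) \left(- \frac{4}{81}\right)\right)}{88} = \frac{5}{88} \cdot \frac{116}{81} = \frac{145}{1782}$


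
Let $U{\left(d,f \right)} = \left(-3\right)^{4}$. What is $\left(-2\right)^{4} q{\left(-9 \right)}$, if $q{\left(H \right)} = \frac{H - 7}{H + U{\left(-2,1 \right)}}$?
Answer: $- \frac{32}{9} \approx -3.5556$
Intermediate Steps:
$U{\left(d,f \right)} = 81$
$q{\left(H \right)} = \frac{-7 + H}{81 + H}$ ($q{\left(H \right)} = \frac{H - 7}{H + 81} = \frac{-7 + H}{81 + H}$)
$\left(-2\right)^{4} q{\left(-9 \right)} = \left(-2\right)^{4} \frac{-7 - 9}{81 - 9} = 16 \cdot \frac{1}{72} \left(-16\right) = 16 \left(- \frac{2}{9}\right) = - \frac{32}{9}$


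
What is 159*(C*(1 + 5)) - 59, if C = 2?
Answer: 1849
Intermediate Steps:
159*(C*(1 + 5)) - 59 = 159*(2*(1 + 5)) - 59 = 159*(2*6) - 59 = 159*12 - 59 = 1908 - 59 = 1849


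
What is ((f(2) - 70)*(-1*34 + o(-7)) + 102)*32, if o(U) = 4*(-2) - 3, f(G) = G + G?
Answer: 98304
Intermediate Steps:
f(G) = 2*G
o(U) = -11 (o(U) = -8 - 3 = -11)
((f(2) - 70)*(-1*34 + o(-7)) + 102)*32 = ((2*2 - 70)*(-1*34 - 11) + 102)*32 = ((4 - 70)*(-34 - 11) + 102)*32 = (-66*(-45) + 102)*32 = (2970 + 102)*32 = 3072*32 = 98304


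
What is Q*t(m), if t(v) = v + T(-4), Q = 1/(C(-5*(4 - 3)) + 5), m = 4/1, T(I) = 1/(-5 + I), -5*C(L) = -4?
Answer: 175/261 ≈ 0.67050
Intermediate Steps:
C(L) = ⅘ (C(L) = -⅕*(-4) = ⅘)
m = 4 (m = 4*1 = 4)
Q = 5/29 (Q = 1/(⅘ + 5) = 1/(29/5) = 5/29 ≈ 0.17241)
t(v) = -⅑ + v (t(v) = v + 1/(-5 - 4) = v + 1/(-9) = v - ⅑ = -⅑ + v)
Q*t(m) = 5*(-⅑ + 4)/29 = (5/29)*(35/9) = 175/261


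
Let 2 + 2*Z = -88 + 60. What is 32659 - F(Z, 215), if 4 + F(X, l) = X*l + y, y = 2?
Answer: 35886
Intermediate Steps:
Z = -15 (Z = -1 + (-88 + 60)/2 = -1 + (½)*(-28) = -1 - 14 = -15)
F(X, l) = -2 + X*l (F(X, l) = -4 + (X*l + 2) = -4 + (2 + X*l) = -2 + X*l)
32659 - F(Z, 215) = 32659 - (-2 - 15*215) = 32659 - (-2 - 3225) = 32659 - 1*(-3227) = 32659 + 3227 = 35886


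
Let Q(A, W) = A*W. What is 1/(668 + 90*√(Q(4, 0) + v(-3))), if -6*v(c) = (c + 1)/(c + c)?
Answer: 334/223337 - 15*I*√2/446674 ≈ 0.0014955 - 4.7491e-5*I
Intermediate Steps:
v(c) = -(1 + c)/(12*c) (v(c) = -(c + 1)/(6*(c + c)) = -(1 + c)/(6*(2*c)) = -(1 + c)*1/(2*c)/6 = -(1 + c)/(12*c))
1/(668 + 90*√(Q(4, 0) + v(-3))) = 1/(668 + 90*√(4*0 + (1/12)*(-1 - 1*(-3))/(-3))) = 1/(668 + 90*√(0 + (1/12)*(-⅓)*(-1 + 3))) = 1/(668 + 90*√(0 + (1/12)*(-⅓)*2)) = 1/(668 + 90*√(0 - 1/18)) = 1/(668 + 90*√(-1/18)) = 1/(668 + 90*(I*√2/6)) = 1/(668 + 15*I*√2)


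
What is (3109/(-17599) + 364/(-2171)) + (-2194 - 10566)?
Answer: -37503073055/2939033 ≈ -12760.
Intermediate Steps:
(3109/(-17599) + 364/(-2171)) + (-2194 - 10566) = (3109*(-1/17599) + 364*(-1/2171)) - 12760 = (-3109/17599 - 28/167) - 12760 = -1011975/2939033 - 12760 = -37503073055/2939033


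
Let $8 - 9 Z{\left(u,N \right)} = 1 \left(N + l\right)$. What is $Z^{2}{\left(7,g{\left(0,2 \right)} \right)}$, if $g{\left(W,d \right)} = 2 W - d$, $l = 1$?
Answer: $1$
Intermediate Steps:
$g{\left(W,d \right)} = - d + 2 W$
$Z{\left(u,N \right)} = \frac{7}{9} - \frac{N}{9}$ ($Z{\left(u,N \right)} = \frac{8}{9} - \frac{1 \left(N + 1\right)}{9} = \frac{8}{9} - \frac{1 \left(1 + N\right)}{9} = \frac{8}{9} - \frac{1 + N}{9} = \frac{8}{9} - \left(\frac{1}{9} + \frac{N}{9}\right) = \frac{7}{9} - \frac{N}{9}$)
$Z^{2}{\left(7,g{\left(0,2 \right)} \right)} = \left(\frac{7}{9} - \frac{\left(-1\right) 2 + 2 \cdot 0}{9}\right)^{2} = \left(\frac{7}{9} - \frac{-2 + 0}{9}\right)^{2} = \left(\frac{7}{9} - - \frac{2}{9}\right)^{2} = \left(\frac{7}{9} + \frac{2}{9}\right)^{2} = 1^{2} = 1$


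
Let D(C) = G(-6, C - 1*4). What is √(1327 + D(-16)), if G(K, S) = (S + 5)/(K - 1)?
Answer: 2*√16282/7 ≈ 36.457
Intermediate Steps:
G(K, S) = (5 + S)/(-1 + K)
D(C) = -⅐ - C/7 (D(C) = (5 + (C - 1*4))/(-1 - 6) = (5 + (C - 4))/(-7) = -(5 + (-4 + C))/7 = -(1 + C)/7 = -⅐ - C/7)
√(1327 + D(-16)) = √(1327 + (-⅐ - ⅐*(-16))) = √(1327 + (-⅐ + 16/7)) = √(1327 + 15/7) = √(9304/7) = 2*√16282/7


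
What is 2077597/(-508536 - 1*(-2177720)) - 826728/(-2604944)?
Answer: 424499061845/271758177856 ≈ 1.5620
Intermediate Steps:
2077597/(-508536 - 1*(-2177720)) - 826728/(-2604944) = 2077597/(-508536 + 2177720) - 826728*(-1/2604944) = 2077597/1669184 + 103341/325618 = 424499061845/271758177856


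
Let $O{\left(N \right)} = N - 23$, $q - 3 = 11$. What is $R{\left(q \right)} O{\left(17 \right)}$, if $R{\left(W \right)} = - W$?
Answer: $84$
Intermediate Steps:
$q = 14$ ($q = 3 + 11 = 14$)
$O{\left(N \right)} = -23 + N$ ($O{\left(N \right)} = N - 23 = -23 + N$)
$R{\left(q \right)} O{\left(17 \right)} = \left(-1\right) 14 \left(-23 + 17\right) = \left(-14\right) \left(-6\right) = 84$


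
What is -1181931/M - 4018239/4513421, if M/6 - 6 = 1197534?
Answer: -11402187929437/10810004368680 ≈ -1.0548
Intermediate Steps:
M = 7185240 (M = 36 + 6*1197534 = 36 + 7185204 = 7185240)
-1181931/M - 4018239/4513421 = -1181931/7185240 - 4018239/4513421 = -1181931*1/7185240 - 4018239*1/4513421 = -393977/2395080 - 4018239/4513421 = -11402187929437/10810004368680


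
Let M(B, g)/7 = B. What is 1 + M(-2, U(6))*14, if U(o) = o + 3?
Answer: -195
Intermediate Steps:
U(o) = 3 + o
M(B, g) = 7*B
1 + M(-2, U(6))*14 = 1 + (7*(-2))*14 = 1 - 14*14 = 1 - 196 = -195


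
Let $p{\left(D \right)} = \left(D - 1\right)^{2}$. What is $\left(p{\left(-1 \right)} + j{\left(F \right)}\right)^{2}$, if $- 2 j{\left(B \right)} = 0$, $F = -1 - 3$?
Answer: $16$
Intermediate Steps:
$F = -4$
$p{\left(D \right)} = \left(-1 + D\right)^{2}$
$j{\left(B \right)} = 0$ ($j{\left(B \right)} = \left(- \frac{1}{2}\right) 0 = 0$)
$\left(p{\left(-1 \right)} + j{\left(F \right)}\right)^{2} = \left(\left(-1 - 1\right)^{2} + 0\right)^{2} = \left(\left(-2\right)^{2} + 0\right)^{2} = \left(4 + 0\right)^{2} = 4^{2} = 16$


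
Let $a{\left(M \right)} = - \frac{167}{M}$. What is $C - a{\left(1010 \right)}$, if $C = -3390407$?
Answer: $- \frac{3424310903}{1010} \approx -3.3904 \cdot 10^{6}$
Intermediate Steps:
$C - a{\left(1010 \right)} = -3390407 - - \frac{167}{1010} = -3390407 + \frac{167}{1010} = - \frac{3424310903}{1010}$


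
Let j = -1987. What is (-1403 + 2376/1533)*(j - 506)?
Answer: 1785339513/511 ≈ 3.4938e+6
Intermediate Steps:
(-1403 + 2376/1533)*(j - 506) = (-1403 + 2376/1533)*(-1987 - 506) = (-1403 + 2376*(1/1533))*(-2493) = (-1403 + 792/511)*(-2493) = -716141/511*(-2493) = 1785339513/511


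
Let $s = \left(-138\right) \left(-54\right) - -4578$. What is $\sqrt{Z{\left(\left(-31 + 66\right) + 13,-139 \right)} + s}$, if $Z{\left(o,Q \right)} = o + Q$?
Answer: $\sqrt{11939} \approx 109.27$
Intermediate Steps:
$s = 12030$ ($s = 7452 + 4578 = 12030$)
$Z{\left(o,Q \right)} = Q + o$
$\sqrt{Z{\left(\left(-31 + 66\right) + 13,-139 \right)} + s} = \sqrt{\left(-139 + \left(\left(-31 + 66\right) + 13\right)\right) + 12030} = \sqrt{\left(-139 + \left(35 + 13\right)\right) + 12030} = \sqrt{\left(-139 + 48\right) + 12030} = \sqrt{-91 + 12030} = \sqrt{11939}$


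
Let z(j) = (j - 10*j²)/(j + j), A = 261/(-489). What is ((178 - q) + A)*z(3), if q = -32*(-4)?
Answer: -233827/326 ≈ -717.26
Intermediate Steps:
A = -87/163 (A = 261*(-1/489) = -87/163 ≈ -0.53374)
q = 128
z(j) = (j - 10*j²)/(2*j) (z(j) = (j - 10*j²)/((2*j)) = (j - 10*j²)*(1/(2*j)) = (j - 10*j²)/(2*j))
((178 - q) + A)*z(3) = ((178 - 1*128) - 87/163)*(½ - 5*3) = ((178 - 128) - 87/163)*(½ - 15) = (50 - 87/163)*(-29/2) = (8063/163)*(-29/2) = -233827/326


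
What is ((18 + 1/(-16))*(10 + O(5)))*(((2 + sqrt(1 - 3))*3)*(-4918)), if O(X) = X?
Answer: -31757985/4 - 31757985*I*sqrt(2)/8 ≈ -7.9395e+6 - 5.6141e+6*I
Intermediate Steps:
((18 + 1/(-16))*(10 + O(5)))*(((2 + sqrt(1 - 3))*3)*(-4918)) = ((18 + 1/(-16))*(10 + 5))*(((2 + sqrt(1 - 3))*3)*(-4918)) = ((18 - 1/16)*15)*(((2 + sqrt(-2))*3)*(-4918)) = ((287/16)*15)*(((2 + I*sqrt(2))*3)*(-4918)) = 4305*((6 + 3*I*sqrt(2))*(-4918))/16 = 4305*(-29508 - 14754*I*sqrt(2))/16 = -31757985/4 - 31757985*I*sqrt(2)/8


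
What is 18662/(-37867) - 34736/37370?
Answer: -1006373526/707544895 ≈ -1.4223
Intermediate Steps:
18662/(-37867) - 34736/37370 = 18662*(-1/37867) - 34736*1/37370 = -18662/37867 - 17368/18685 = -1006373526/707544895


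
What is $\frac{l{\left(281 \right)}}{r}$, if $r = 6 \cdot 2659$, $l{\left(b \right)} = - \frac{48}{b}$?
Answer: $- \frac{8}{747179} \approx -1.0707 \cdot 10^{-5}$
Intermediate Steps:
$r = 15954$
$\frac{l{\left(281 \right)}}{r} = \frac{\left(-48\right) \frac{1}{281}}{15954} = \left(-48\right) \frac{1}{281} \cdot \frac{1}{15954} = \left(- \frac{48}{281}\right) \frac{1}{15954} = - \frac{8}{747179}$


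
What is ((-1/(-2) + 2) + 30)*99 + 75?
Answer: 6585/2 ≈ 3292.5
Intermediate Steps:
((-1/(-2) + 2) + 30)*99 + 75 = ((-1*(-1/2) + 2) + 30)*99 + 75 = ((1/2 + 2) + 30)*99 + 75 = (5/2 + 30)*99 + 75 = (65/2)*99 + 75 = 6435/2 + 75 = 6585/2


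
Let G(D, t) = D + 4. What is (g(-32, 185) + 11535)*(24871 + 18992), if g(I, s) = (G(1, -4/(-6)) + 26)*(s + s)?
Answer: 1009068315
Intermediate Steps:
G(D, t) = 4 + D
g(I, s) = 62*s (g(I, s) = ((4 + 1) + 26)*(s + s) = (5 + 26)*(2*s) = 31*(2*s) = 62*s)
(g(-32, 185) + 11535)*(24871 + 18992) = (62*185 + 11535)*(24871 + 18992) = (11470 + 11535)*43863 = 23005*43863 = 1009068315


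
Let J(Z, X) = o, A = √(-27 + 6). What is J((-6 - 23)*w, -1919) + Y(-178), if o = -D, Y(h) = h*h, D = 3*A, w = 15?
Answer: 31684 - 3*I*√21 ≈ 31684.0 - 13.748*I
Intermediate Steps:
A = I*√21 (A = √(-21) = I*√21 ≈ 4.5826*I)
D = 3*I*√21 (D = 3*(I*√21) = 3*I*√21 ≈ 13.748*I)
Y(h) = h²
o = -3*I*√21 ≈ -13.748*I
J(Z, X) = -3*I*√21
J((-6 - 23)*w, -1919) + Y(-178) = -3*I*√21 + (-178)² = -3*I*√21 + 31684 = 31684 - 3*I*√21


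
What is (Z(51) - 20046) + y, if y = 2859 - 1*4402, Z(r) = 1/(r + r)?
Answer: -2202077/102 ≈ -21589.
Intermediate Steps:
Z(r) = 1/(2*r)
y = -1543 (y = 2859 - 4402 = -1543)
(Z(51) - 20046) + y = ((½)/51 - 20046) - 1543 = ((½)*(1/51) - 20046) - 1543 = (1/102 - 20046) - 1543 = -2044691/102 - 1543 = -2202077/102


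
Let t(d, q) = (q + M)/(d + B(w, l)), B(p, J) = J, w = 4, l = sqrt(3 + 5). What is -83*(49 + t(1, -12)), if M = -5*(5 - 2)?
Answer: -30710/7 + 4482*sqrt(2)/7 ≈ -3481.6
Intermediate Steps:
l = 2*sqrt(2) (l = sqrt(8) = 2*sqrt(2) ≈ 2.8284)
M = -15 (M = -5*3 = -15)
t(d, q) = (-15 + q)/(d + 2*sqrt(2)) (t(d, q) = (q - 15)/(d + 2*sqrt(2)) = (-15 + q)/(d + 2*sqrt(2)))
-83*(49 + t(1, -12)) = -83*(49 + (-15 - 12)/(1 + 2*sqrt(2))) = -83*(49 - 27/(1 + 2*sqrt(2))) = -4067 + 2241/(1 + 2*sqrt(2))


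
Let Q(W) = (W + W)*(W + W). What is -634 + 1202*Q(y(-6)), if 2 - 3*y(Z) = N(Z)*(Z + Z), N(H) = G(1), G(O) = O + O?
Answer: 3244502/9 ≈ 3.6050e+5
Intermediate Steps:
G(O) = 2*O
N(H) = 2 (N(H) = 2*1 = 2)
y(Z) = 2/3 - 4*Z/3 (y(Z) = 2/3 - 2*(Z + Z)/3 = 2/3 - 2*2*Z/3 = 2/3 - 4*Z/3)
Q(W) = 4*W**2 (Q(W) = (2*W)*(2*W) = 4*W**2)
-634 + 1202*Q(y(-6)) = -634 + 1202*(4*(2/3 - 4/3*(-6))**2) = -634 + 1202*(4*(2/3 + 8)**2) = -634 + 1202*(4*(26/3)**2) = -634 + 1202*(4*(676/9)) = -634 + 1202*(2704/9) = -634 + 3250208/9 = 3244502/9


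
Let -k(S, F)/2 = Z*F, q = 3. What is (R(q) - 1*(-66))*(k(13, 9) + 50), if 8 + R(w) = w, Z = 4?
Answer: -1342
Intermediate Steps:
R(w) = -8 + w
k(S, F) = -8*F
(R(q) - 1*(-66))*(k(13, 9) + 50) = ((-8 + 3) - 1*(-66))*(-8*9 + 50) = (-5 + 66)*(-72 + 50) = 61*(-22) = -1342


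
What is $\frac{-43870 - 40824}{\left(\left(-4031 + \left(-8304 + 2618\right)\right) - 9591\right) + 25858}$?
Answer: $- \frac{42347}{3275} \approx -12.93$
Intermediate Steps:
$\frac{-43870 - 40824}{\left(\left(-4031 + \left(-8304 + 2618\right)\right) - 9591\right) + 25858} = - \frac{84694}{\left(\left(-4031 - 5686\right) - 9591\right) + 25858} = - \frac{84694}{\left(-9717 - 9591\right) + 25858} = - \frac{84694}{-19308 + 25858} = - \frac{84694}{6550} = \left(-84694\right) \frac{1}{6550} = - \frac{42347}{3275}$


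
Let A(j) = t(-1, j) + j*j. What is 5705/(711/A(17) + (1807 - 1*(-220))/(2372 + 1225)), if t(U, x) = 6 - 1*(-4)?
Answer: 1227148923/632708 ≈ 1939.5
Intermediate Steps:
t(U, x) = 10 (t(U, x) = 6 + 4 = 10)
A(j) = 10 + j² (A(j) = 10 + j*j = 10 + j²)
5705/(711/A(17) + (1807 - 1*(-220))/(2372 + 1225)) = 5705/(711/(10 + 17²) + (1807 - 1*(-220))/(2372 + 1225)) = 5705/(711/(10 + 289) + (1807 + 220)/3597) = 5705/(711/299 + 2027*(1/3597)) = 5705/(711*(1/299) + 2027/3597) = 5705/(711/299 + 2027/3597) = 5705/(3163540/1075503) = 5705*(1075503/3163540) = 1227148923/632708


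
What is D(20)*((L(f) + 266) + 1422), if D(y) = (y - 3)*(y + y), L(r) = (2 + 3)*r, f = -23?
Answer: 1069640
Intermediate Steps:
L(r) = 5*r
D(y) = 2*y*(-3 + y) (D(y) = (-3 + y)*(2*y) = 2*y*(-3 + y))
D(20)*((L(f) + 266) + 1422) = (2*20*(-3 + 20))*((5*(-23) + 266) + 1422) = (2*20*17)*((-115 + 266) + 1422) = 680*(151 + 1422) = 680*1573 = 1069640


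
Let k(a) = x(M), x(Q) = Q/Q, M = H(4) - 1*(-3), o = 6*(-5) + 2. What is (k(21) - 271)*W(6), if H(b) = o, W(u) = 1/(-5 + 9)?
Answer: -135/2 ≈ -67.500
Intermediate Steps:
W(u) = 1/4
o = -28 (o = -30 + 2 = -28)
H(b) = -28
M = -25 (M = -28 - 1*(-3) = -28 + 3 = -25)
x(Q) = 1
k(a) = 1
(k(21) - 271)*W(6) = (1 - 271)*(1/4) = -270*1/4 = -135/2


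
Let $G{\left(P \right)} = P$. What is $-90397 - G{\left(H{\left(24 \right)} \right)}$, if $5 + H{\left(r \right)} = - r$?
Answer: $-90368$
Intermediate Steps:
$H{\left(r \right)} = -5 - r$
$-90397 - G{\left(H{\left(24 \right)} \right)} = -90397 - \left(-5 - 24\right) = -90397 - -29 = -90397 + 29 = -90368$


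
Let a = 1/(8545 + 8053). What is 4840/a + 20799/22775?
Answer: 1829614158799/22775 ≈ 8.0334e+7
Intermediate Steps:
a = 1/16598 ≈ 6.0248e-5
4840/a + 20799/22775 = 4840/(1/16598) + 20799/22775 = 4840*16598 + 20799*(1/22775) = 80334320 + 20799/22775 = 1829614158799/22775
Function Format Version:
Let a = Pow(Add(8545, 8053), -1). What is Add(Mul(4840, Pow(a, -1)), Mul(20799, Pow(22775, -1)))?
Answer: Rational(1829614158799, 22775) ≈ 8.0334e+7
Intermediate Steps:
a = Rational(1, 16598) (a = Pow(16598, -1) = Rational(1, 16598) ≈ 6.0248e-5)
Add(Mul(4840, Pow(a, -1)), Mul(20799, Pow(22775, -1))) = Add(Mul(4840, Pow(Rational(1, 16598), -1)), Mul(20799, Pow(22775, -1))) = Add(Mul(4840, 16598), Mul(20799, Rational(1, 22775))) = Add(80334320, Rational(20799, 22775)) = Rational(1829614158799, 22775)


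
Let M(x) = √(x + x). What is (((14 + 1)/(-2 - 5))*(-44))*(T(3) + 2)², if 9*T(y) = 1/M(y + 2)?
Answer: 10186/27 + 88*√10/21 ≈ 390.51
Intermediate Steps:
M(x) = √2*√x (M(x) = √(2*x) = √2*√x)
T(y) = √2/(18*√(2 + y)) (T(y) = 1/(9*((√2*√(y + 2)))) = 1/(9*((√2*√(2 + y)))) = (√2/(2*√(2 + y)))/9 = √2/(18*√(2 + y)))
(((14 + 1)/(-2 - 5))*(-44))*(T(3) + 2)² = (((14 + 1)/(-2 - 5))*(-44))*(√2/(18*√(2 + 3)) + 2)² = ((15/(-7))*(-44))*(√2/(18*√5) + 2)² = ((15*(-⅐))*(-44))*(√2*(√5/5)/18 + 2)² = (-15/7*(-44))*(√10/90 + 2)² = 660*(2 + √10/90)²/7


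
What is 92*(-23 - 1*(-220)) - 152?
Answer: 17972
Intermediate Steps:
92*(-23 - 1*(-220)) - 152 = 92*(-23 + 220) - 152 = 92*197 - 152 = 18124 - 152 = 17972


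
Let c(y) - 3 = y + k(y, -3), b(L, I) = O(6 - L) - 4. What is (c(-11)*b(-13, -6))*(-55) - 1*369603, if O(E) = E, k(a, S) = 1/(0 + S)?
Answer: -362728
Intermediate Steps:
k(a, S) = 1/S
b(L, I) = 2 - L (b(L, I) = (6 - L) - 4 = 2 - L)
c(y) = 8/3 + y (c(y) = 3 + (y + 1/(-3)) = 3 + (y - ⅓) = 3 + (-⅓ + y) = 8/3 + y)
(c(-11)*b(-13, -6))*(-55) - 1*369603 = ((8/3 - 11)*(2 - 1*(-13)))*(-55) - 1*369603 = -25*(2 + 13)/3*(-55) - 369603 = -25/3*15*(-55) - 369603 = -125*(-55) - 369603 = 6875 - 369603 = -362728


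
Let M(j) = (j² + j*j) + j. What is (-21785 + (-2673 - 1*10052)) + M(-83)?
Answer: -20815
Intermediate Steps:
M(j) = j + 2*j² (M(j) = (j² + j²) + j = 2*j² + j = j + 2*j²)
(-21785 + (-2673 - 1*10052)) + M(-83) = (-21785 + (-2673 - 1*10052)) - 83*(1 + 2*(-83)) = (-21785 + (-2673 - 10052)) - 83*(1 - 166) = (-21785 - 12725) - 83*(-165) = -34510 + 13695 = -20815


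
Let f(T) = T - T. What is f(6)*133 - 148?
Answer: -148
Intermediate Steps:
f(T) = 0
f(6)*133 - 148 = 0*133 - 148 = 0 - 148 = -148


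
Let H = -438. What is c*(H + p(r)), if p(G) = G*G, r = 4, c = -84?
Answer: 35448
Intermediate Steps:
p(G) = G**2
c*(H + p(r)) = -84*(-438 + 4**2) = -84*(-438 + 16) = -84*(-422) = 35448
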